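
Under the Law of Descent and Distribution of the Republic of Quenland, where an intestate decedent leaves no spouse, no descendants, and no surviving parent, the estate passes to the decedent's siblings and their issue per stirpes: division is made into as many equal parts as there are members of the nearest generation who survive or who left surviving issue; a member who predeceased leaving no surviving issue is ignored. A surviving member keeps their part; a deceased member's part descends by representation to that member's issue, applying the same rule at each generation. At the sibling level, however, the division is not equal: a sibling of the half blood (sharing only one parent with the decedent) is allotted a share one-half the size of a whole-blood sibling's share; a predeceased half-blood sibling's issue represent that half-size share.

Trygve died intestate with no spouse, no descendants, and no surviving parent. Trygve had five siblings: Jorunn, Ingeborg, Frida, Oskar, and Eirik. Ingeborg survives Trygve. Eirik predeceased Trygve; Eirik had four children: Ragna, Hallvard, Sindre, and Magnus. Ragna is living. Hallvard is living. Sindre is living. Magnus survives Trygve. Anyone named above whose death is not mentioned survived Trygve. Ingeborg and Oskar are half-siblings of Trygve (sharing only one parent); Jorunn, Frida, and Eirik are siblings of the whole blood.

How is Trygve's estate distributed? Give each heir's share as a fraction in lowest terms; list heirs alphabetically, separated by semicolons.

Frida 1/4; Hallvard 1/16; Ingeborg 1/8; Jorunn 1/4; Magnus 1/16; Oskar 1/8; Ragna 1/16; Sindre 1/16

No spouse, descendants, or parent survives, so the estate passes to Trygve's siblings per stirpes.
Half-blood siblings count for one-half the weight of whole-blood siblings at the initial division.
Dividing 1 in proportion to weights (total weight 4): Jorunn (weight 1) → 1/4; Ingeborg (weight 1/2) → 1/8; Frida (weight 1) → 1/4; Oskar (weight 1/2) → 1/8; Eirik (weight 1) → 1/4.
Jorunn is living and takes 1/4.
Ingeborg is living and takes 1/8.
Frida is living and takes 1/4.
Oskar is living and takes 1/8.
Eirik predeceased; the 1/4 allotted to Eirik's branch passes to Eirik's issue by representation.
The 1/4 is divided into 4 equal shares of 1/16 among Ragna, Hallvard, Sindre, Magnus.
Ragna is living and takes 1/16.
Hallvard is living and takes 1/16.
Sindre is living and takes 1/16.
Magnus is living and takes 1/16.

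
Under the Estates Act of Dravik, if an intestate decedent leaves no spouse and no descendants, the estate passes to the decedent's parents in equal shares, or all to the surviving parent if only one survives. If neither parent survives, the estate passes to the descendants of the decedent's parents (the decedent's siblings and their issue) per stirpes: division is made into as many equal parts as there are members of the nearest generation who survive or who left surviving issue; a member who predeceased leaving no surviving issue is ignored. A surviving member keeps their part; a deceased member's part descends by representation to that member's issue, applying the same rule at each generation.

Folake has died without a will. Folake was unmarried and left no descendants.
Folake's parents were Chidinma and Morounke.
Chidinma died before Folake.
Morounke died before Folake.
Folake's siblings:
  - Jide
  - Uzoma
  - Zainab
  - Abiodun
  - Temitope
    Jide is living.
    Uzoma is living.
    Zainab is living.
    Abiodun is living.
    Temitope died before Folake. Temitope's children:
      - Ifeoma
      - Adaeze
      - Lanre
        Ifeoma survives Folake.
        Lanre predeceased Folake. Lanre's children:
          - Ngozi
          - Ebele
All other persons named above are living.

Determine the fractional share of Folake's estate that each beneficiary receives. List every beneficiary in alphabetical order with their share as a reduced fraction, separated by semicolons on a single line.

Neither parent survives and there are no descendants, so the estate passes to Folake's siblings and their issue per stirpes.
The estate is divided into 5 equal shares of 1/5 among Jide, Uzoma, Zainab, Abiodun, Temitope.
Jide is living and takes 1/5.
Uzoma is living and takes 1/5.
Zainab is living and takes 1/5.
Abiodun is living and takes 1/5.
Temitope predeceased; the 1/5 allotted to Temitope's branch passes to Temitope's issue by representation.
The 1/5 is divided into 3 equal shares of 1/15 among Ifeoma, Adaeze, Lanre.
Ifeoma is living and takes 1/15.
Adaeze is living and takes 1/15.
Lanre predeceased; the 1/15 allotted to Lanre's branch passes to Lanre's issue by representation.
The 1/15 is divided into 2 equal shares of 1/30 among Ngozi, Ebele.
Ngozi is living and takes 1/30.
Ebele is living and takes 1/30.

Abiodun 1/5; Adaeze 1/15; Ebele 1/30; Ifeoma 1/15; Jide 1/5; Ngozi 1/30; Uzoma 1/5; Zainab 1/5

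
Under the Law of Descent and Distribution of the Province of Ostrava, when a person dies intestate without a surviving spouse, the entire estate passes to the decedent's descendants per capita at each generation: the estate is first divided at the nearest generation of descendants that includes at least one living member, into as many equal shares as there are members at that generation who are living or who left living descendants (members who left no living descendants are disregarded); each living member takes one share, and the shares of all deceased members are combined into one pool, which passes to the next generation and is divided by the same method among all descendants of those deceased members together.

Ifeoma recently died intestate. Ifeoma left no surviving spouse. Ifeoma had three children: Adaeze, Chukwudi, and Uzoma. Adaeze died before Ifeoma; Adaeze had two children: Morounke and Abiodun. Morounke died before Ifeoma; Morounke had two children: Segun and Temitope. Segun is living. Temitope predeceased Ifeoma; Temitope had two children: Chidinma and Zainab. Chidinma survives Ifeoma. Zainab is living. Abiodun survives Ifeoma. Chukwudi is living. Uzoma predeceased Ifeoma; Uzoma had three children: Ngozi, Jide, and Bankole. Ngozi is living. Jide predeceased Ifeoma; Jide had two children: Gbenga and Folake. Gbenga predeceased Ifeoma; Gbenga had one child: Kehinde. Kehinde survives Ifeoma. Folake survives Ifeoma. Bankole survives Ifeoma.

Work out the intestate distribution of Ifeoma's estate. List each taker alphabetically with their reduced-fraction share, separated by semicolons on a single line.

There is no surviving spouse, so the entire estate passes to Ifeoma's descendants per capita at each generation.
At generation 1 (Adaeze, Chukwudi, Uzoma) there are 3 shares of (1)/3 = 1/3 each.
Living: Chukwudi — each takes 1/3.
Deceased: Adaeze and Uzoma. Their combined 2/3 is pooled and carried to generation 2.
At generation 2 (Morounke, Abiodun, Ngozi, Jide, Bankole) there are 5 shares of (2/3)/5 = 2/15 each.
Living: Abiodun, Ngozi, and Bankole — each takes 2/15.
Deceased: Morounke and Jide. Their combined 4/15 is pooled and carried to generation 3.
At generation 3 (Segun, Temitope, Gbenga, Folake) there are 4 shares of (4/15)/4 = 1/15 each.
Living: Segun and Folake — each takes 1/15.
Deceased: Temitope and Gbenga. Their combined 2/15 is pooled and carried to generation 4.
At generation 4 (Chidinma, Zainab, Kehinde) there are 3 shares of (2/15)/3 = 2/45 each.
Living: Chidinma, Zainab, and Kehinde — each takes 2/45.

Abiodun 2/15; Bankole 2/15; Chidinma 2/45; Chukwudi 1/3; Folake 1/15; Kehinde 2/45; Ngozi 2/15; Segun 1/15; Zainab 2/45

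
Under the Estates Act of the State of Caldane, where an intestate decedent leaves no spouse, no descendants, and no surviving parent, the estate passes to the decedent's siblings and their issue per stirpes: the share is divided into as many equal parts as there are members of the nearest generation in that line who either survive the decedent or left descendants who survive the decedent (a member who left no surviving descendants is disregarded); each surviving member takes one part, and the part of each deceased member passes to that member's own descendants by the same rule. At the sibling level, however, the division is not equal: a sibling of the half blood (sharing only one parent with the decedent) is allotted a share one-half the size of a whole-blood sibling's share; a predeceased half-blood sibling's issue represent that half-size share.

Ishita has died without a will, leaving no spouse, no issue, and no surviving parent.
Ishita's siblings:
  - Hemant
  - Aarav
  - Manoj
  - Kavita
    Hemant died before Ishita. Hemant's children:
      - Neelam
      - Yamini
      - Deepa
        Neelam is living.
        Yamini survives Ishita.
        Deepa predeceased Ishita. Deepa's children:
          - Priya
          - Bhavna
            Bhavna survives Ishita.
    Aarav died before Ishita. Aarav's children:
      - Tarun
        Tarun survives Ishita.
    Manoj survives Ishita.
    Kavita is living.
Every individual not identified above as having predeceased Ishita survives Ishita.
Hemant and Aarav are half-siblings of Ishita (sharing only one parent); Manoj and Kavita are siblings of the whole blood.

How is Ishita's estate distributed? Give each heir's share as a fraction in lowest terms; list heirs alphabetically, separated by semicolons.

No spouse, descendants, or parent survives, so the estate passes to Ishita's siblings per stirpes.
Half-blood siblings count for one-half the weight of whole-blood siblings at the initial division.
Dividing 1 in proportion to weights (total weight 3): Hemant (weight 1/2) → 1/6; Aarav (weight 1/2) → 1/6; Manoj (weight 1) → 1/3; Kavita (weight 1) → 1/3.
Hemant predeceased; the 1/6 allotted to Hemant's branch passes to Hemant's issue by representation.
The 1/6 is divided into 3 equal shares of 1/18 among Neelam, Yamini, Deepa.
Neelam is living and takes 1/18.
Yamini is living and takes 1/18.
Deepa predeceased; the 1/18 allotted to Deepa's branch passes to Deepa's issue by representation.
The 1/18 is divided into 2 equal shares of 1/36 among Priya, Bhavna.
Priya is living and takes 1/36.
Bhavna is living and takes 1/36.
Aarav predeceased; the 1/6 allotted to Aarav's branch passes to Aarav's issue by representation.
Tarun is the sole taker at this level and receives the full 1/6.
Manoj is living and takes 1/3.
Kavita is living and takes 1/3.

Bhavna 1/36; Kavita 1/3; Manoj 1/3; Neelam 1/18; Priya 1/36; Tarun 1/6; Yamini 1/18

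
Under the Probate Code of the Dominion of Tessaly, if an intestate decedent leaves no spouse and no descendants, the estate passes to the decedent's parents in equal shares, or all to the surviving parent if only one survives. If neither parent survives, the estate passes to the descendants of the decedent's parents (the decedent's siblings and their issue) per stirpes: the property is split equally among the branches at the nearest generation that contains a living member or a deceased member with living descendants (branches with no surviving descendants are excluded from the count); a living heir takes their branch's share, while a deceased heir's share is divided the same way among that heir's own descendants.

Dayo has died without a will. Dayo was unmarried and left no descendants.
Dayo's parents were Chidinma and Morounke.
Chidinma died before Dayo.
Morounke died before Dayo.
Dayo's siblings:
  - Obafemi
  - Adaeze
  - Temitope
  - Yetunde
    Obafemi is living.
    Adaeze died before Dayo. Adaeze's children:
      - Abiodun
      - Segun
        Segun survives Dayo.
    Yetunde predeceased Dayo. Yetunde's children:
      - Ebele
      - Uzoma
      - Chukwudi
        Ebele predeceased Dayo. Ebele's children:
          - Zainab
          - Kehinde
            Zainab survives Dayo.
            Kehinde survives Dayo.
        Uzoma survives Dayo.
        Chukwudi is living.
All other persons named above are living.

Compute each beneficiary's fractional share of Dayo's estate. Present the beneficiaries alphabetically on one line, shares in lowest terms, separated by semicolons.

Abiodun 1/8; Chukwudi 1/12; Kehinde 1/24; Obafemi 1/4; Segun 1/8; Temitope 1/4; Uzoma 1/12; Zainab 1/24

Neither parent survives and there are no descendants, so the estate passes to Dayo's siblings and their issue per stirpes.
The estate is divided into 4 equal shares of 1/4 among Obafemi, Adaeze, Temitope, Yetunde.
Obafemi is living and takes 1/4.
Adaeze predeceased; the 1/4 allotted to Adaeze's branch passes to Adaeze's issue by representation.
The 1/4 is divided into 2 equal shares of 1/8 among Abiodun, Segun.
Abiodun is living and takes 1/8.
Segun is living and takes 1/8.
Temitope is living and takes 1/4.
Yetunde predeceased; the 1/4 allotted to Yetunde's branch passes to Yetunde's issue by representation.
The 1/4 is divided into 3 equal shares of 1/12 among Ebele, Uzoma, Chukwudi.
Ebele predeceased; the 1/12 allotted to Ebele's branch passes to Ebele's issue by representation.
The 1/12 is divided into 2 equal shares of 1/24 among Zainab, Kehinde.
Zainab is living and takes 1/24.
Kehinde is living and takes 1/24.
Uzoma is living and takes 1/12.
Chukwudi is living and takes 1/12.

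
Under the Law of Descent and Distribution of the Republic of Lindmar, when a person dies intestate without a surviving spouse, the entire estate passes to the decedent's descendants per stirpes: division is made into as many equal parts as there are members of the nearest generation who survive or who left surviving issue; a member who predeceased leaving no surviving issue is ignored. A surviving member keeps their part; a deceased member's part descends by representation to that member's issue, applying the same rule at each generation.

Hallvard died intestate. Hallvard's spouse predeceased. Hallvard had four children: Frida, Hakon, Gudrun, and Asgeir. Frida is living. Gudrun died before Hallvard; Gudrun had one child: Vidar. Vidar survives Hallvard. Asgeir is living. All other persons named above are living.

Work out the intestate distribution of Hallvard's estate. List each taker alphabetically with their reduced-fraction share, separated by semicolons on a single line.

There is no surviving spouse, so the entire estate passes to Hallvard's descendants per stirpes.
The estate is divided into 4 equal shares of 1/4 among Frida, Hakon, Gudrun, Asgeir.
Frida is living and takes 1/4.
Hakon is living and takes 1/4.
Gudrun predeceased; the 1/4 allotted to Gudrun's branch passes to Gudrun's issue by representation.
Vidar is the sole taker at this level and receives the full 1/4.
Asgeir is living and takes 1/4.

Asgeir 1/4; Frida 1/4; Hakon 1/4; Vidar 1/4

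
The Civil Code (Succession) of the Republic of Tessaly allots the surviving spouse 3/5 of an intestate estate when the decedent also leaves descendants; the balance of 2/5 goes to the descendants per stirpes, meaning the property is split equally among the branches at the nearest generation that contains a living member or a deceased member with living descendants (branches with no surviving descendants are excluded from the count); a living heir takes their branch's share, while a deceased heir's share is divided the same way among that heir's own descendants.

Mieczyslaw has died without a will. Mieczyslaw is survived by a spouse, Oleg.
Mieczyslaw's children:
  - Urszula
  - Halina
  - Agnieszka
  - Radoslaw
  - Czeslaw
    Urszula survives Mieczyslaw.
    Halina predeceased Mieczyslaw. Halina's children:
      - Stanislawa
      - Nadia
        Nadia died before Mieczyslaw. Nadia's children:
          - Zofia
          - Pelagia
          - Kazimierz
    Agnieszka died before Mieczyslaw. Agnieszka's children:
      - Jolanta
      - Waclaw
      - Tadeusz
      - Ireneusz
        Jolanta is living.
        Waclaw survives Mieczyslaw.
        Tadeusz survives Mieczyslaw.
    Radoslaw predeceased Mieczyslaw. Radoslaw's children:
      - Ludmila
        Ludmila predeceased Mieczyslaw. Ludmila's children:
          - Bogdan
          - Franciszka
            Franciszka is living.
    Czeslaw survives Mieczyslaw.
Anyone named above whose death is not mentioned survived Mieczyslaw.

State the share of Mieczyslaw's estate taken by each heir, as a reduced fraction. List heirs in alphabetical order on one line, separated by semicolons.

Oleg, as surviving spouse, takes 3/5.
The remaining 2/5 passes to Mieczyslaw's descendants per stirpes.
The 2/5 is divided into 5 equal shares of 2/25 among Urszula, Halina, Agnieszka, Radoslaw, Czeslaw.
Urszula is living and takes 2/25.
Halina predeceased; the 2/25 allotted to Halina's branch passes to Halina's issue by representation.
The 2/25 is divided into 2 equal shares of 1/25 among Stanislawa, Nadia.
Stanislawa is living and takes 1/25.
Nadia predeceased; the 1/25 allotted to Nadia's branch passes to Nadia's issue by representation.
The 1/25 is divided into 3 equal shares of 1/75 among Zofia, Pelagia, Kazimierz.
Zofia is living and takes 1/75.
Pelagia is living and takes 1/75.
Kazimierz is living and takes 1/75.
Agnieszka predeceased; the 2/25 allotted to Agnieszka's branch passes to Agnieszka's issue by representation.
The 2/25 is divided into 4 equal shares of 1/50 among Jolanta, Waclaw, Tadeusz, Ireneusz.
Jolanta is living and takes 1/50.
Waclaw is living and takes 1/50.
Tadeusz is living and takes 1/50.
Ireneusz is living and takes 1/50.
Radoslaw predeceased; the 2/25 allotted to Radoslaw's branch passes to Radoslaw's issue by representation.
Ludmila's line is the sole branch at this level, so the full 2/25 passes to Ludmila's issue by representation.
The 2/25 is divided into 2 equal shares of 1/25 among Bogdan, Franciszka.
Bogdan is living and takes 1/25.
Franciszka is living and takes 1/25.
Czeslaw is living and takes 2/25.

Bogdan 1/25; Czeslaw 2/25; Franciszka 1/25; Ireneusz 1/50; Jolanta 1/50; Kazimierz 1/75; Oleg 3/5; Pelagia 1/75; Stanislawa 1/25; Tadeusz 1/50; Urszula 2/25; Waclaw 1/50; Zofia 1/75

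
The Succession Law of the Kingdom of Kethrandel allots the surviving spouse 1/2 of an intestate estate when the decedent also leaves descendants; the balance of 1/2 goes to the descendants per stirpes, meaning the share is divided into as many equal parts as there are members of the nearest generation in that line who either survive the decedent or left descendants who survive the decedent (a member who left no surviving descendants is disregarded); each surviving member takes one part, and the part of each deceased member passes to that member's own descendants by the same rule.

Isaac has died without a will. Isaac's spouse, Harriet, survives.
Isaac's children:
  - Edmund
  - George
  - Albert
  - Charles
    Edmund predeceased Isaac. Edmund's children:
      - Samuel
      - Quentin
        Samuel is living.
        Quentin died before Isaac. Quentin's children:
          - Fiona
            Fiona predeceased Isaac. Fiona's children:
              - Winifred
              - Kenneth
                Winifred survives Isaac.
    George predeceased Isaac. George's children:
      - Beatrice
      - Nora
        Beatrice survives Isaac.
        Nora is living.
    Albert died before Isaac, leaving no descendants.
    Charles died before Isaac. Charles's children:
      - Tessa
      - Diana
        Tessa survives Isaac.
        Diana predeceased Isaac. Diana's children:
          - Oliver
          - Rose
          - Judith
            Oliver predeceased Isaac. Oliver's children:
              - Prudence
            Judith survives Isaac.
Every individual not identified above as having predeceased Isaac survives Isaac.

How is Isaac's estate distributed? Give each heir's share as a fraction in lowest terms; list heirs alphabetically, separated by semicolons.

Harriet, as surviving spouse, takes 1/2.
The remaining 1/2 passes to Isaac's descendants per stirpes.
Albert left no surviving issue, so that branch lapses and is disregarded.
The 1/2 is divided into 3 equal shares of 1/6 among Edmund, George, Charles.
Edmund predeceased; the 1/6 allotted to Edmund's branch passes to Edmund's issue by representation.
The 1/6 is divided into 2 equal shares of 1/12 among Samuel, Quentin.
Samuel is living and takes 1/12.
Quentin predeceased; the 1/12 allotted to Quentin's branch passes to Quentin's issue by representation.
Fiona's line is the sole branch at this level, so the full 1/12 passes to Fiona's issue by representation.
The 1/12 is divided into 2 equal shares of 1/24 among Winifred, Kenneth.
Winifred is living and takes 1/24.
Kenneth is living and takes 1/24.
George predeceased; the 1/6 allotted to George's branch passes to George's issue by representation.
The 1/6 is divided into 2 equal shares of 1/12 among Beatrice, Nora.
Beatrice is living and takes 1/12.
Nora is living and takes 1/12.
Charles predeceased; the 1/6 allotted to Charles's branch passes to Charles's issue by representation.
The 1/6 is divided into 2 equal shares of 1/12 among Tessa, Diana.
Tessa is living and takes 1/12.
Diana predeceased; the 1/12 allotted to Diana's branch passes to Diana's issue by representation.
The 1/12 is divided into 3 equal shares of 1/36 among Oliver, Rose, Judith.
Oliver predeceased; the 1/36 allotted to Oliver's branch passes to Oliver's issue by representation.
Prudence is the sole taker at this level and receives the full 1/36.
Rose is living and takes 1/36.
Judith is living and takes 1/36.

Beatrice 1/12; Harriet 1/2; Judith 1/36; Kenneth 1/24; Nora 1/12; Prudence 1/36; Rose 1/36; Samuel 1/12; Tessa 1/12; Winifred 1/24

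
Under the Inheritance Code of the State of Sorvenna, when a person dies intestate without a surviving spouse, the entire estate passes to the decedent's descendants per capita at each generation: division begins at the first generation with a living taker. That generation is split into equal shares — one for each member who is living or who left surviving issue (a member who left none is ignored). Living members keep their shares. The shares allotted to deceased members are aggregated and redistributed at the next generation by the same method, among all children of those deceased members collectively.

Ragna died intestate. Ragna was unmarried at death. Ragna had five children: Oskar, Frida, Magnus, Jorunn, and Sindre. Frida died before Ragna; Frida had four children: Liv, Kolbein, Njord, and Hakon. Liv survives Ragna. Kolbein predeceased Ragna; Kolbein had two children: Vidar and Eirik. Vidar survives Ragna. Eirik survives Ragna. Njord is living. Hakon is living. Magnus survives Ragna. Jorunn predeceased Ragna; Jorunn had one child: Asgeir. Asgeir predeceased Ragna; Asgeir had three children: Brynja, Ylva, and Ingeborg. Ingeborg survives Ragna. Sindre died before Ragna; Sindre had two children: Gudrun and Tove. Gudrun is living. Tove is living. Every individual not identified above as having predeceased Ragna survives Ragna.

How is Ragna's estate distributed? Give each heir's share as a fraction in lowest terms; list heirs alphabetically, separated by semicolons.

Brynja 6/175; Eirik 6/175; Gudrun 3/35; Hakon 3/35; Ingeborg 6/175; Liv 3/35; Magnus 1/5; Njord 3/35; Oskar 1/5; Tove 3/35; Vidar 6/175; Ylva 6/175

There is no surviving spouse, so the entire estate passes to Ragna's descendants per capita at each generation.
At generation 1 (Oskar, Frida, Magnus, Jorunn, Sindre) there are 5 shares of (1)/5 = 1/5 each.
Living: Oskar and Magnus — each takes 1/5.
Deceased: Frida, Jorunn, and Sindre. Their combined 3/5 is pooled and carried to generation 2.
At generation 2 (Liv, Kolbein, Njord, Hakon, Asgeir, Gudrun, Tove) there are 7 shares of (3/5)/7 = 3/35 each.
Living: Liv, Njord, Hakon, Gudrun, and Tove — each takes 3/35.
Deceased: Kolbein and Asgeir. Their combined 6/35 is pooled and carried to generation 3.
At generation 3 (Vidar, Eirik, Brynja, Ylva, Ingeborg) there are 5 shares of (6/35)/5 = 6/175 each.
Living: Vidar, Eirik, Brynja, Ylva, and Ingeborg — each takes 6/175.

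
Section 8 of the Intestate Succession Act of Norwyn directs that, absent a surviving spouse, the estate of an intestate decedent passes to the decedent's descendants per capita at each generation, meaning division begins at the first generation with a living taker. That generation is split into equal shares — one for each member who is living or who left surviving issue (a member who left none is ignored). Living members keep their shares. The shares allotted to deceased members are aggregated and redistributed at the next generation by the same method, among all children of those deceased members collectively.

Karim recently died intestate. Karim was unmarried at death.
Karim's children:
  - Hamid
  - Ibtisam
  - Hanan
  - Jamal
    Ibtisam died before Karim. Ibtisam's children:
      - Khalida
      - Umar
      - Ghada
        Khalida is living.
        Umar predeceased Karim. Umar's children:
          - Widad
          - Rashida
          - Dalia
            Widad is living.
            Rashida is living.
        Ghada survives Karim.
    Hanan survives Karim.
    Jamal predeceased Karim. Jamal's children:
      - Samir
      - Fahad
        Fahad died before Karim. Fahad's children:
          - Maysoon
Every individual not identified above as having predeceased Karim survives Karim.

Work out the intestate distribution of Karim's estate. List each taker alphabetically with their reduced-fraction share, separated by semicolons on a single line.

Dalia 1/20; Ghada 1/10; Hamid 1/4; Hanan 1/4; Khalida 1/10; Maysoon 1/20; Rashida 1/20; Samir 1/10; Widad 1/20

There is no surviving spouse, so the entire estate passes to Karim's descendants per capita at each generation.
At generation 1 (Hamid, Ibtisam, Hanan, Jamal) there are 4 shares of (1)/4 = 1/4 each.
Living: Hamid and Hanan — each takes 1/4.
Deceased: Ibtisam and Jamal. Their combined 1/2 is pooled and carried to generation 2.
At generation 2 (Khalida, Umar, Ghada, Samir, Fahad) there are 5 shares of (1/2)/5 = 1/10 each.
Living: Khalida, Ghada, and Samir — each takes 1/10.
Deceased: Umar and Fahad. Their combined 1/5 is pooled and carried to generation 3.
At generation 3 (Widad, Rashida, Dalia, Maysoon) there are 4 shares of (1/5)/4 = 1/20 each.
Living: Widad, Rashida, Dalia, and Maysoon — each takes 1/20.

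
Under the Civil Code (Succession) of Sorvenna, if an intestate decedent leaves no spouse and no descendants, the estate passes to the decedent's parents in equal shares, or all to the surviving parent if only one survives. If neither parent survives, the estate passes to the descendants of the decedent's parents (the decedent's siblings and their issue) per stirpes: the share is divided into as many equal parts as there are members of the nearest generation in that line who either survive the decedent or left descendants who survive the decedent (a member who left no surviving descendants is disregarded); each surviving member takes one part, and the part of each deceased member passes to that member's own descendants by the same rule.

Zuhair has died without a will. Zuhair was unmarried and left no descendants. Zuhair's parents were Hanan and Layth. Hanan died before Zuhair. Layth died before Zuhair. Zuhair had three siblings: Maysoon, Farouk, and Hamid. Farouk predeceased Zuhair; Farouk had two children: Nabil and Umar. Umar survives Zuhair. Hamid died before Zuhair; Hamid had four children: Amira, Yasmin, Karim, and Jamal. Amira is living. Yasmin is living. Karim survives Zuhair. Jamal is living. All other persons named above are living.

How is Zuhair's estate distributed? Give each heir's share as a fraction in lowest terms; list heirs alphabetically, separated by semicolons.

Amira 1/12; Jamal 1/12; Karim 1/12; Maysoon 1/3; Nabil 1/6; Umar 1/6; Yasmin 1/12

Neither parent survives and there are no descendants, so the estate passes to Zuhair's siblings and their issue per stirpes.
The estate is divided into 3 equal shares of 1/3 among Maysoon, Farouk, Hamid.
Maysoon is living and takes 1/3.
Farouk predeceased; the 1/3 allotted to Farouk's branch passes to Farouk's issue by representation.
The 1/3 is divided into 2 equal shares of 1/6 among Nabil, Umar.
Nabil is living and takes 1/6.
Umar is living and takes 1/6.
Hamid predeceased; the 1/3 allotted to Hamid's branch passes to Hamid's issue by representation.
The 1/3 is divided into 4 equal shares of 1/12 among Amira, Yasmin, Karim, Jamal.
Amira is living and takes 1/12.
Yasmin is living and takes 1/12.
Karim is living and takes 1/12.
Jamal is living and takes 1/12.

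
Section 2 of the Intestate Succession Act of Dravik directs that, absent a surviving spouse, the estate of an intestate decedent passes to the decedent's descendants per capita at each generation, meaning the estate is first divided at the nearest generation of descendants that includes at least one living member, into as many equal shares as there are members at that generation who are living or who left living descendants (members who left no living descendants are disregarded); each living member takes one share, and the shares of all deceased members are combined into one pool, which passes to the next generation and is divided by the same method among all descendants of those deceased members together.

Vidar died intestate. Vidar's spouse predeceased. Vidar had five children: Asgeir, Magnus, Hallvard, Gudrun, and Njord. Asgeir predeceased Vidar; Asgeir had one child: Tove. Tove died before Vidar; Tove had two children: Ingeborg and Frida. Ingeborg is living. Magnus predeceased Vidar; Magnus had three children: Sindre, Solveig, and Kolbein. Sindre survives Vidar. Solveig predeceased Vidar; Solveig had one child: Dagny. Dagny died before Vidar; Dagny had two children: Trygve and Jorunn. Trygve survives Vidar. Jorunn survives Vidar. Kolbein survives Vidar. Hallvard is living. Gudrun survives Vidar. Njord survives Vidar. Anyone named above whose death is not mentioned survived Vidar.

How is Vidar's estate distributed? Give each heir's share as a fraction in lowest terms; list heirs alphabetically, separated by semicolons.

Frida 1/15; Gudrun 1/5; Hallvard 1/5; Ingeborg 1/15; Jorunn 1/30; Kolbein 1/10; Njord 1/5; Sindre 1/10; Trygve 1/30

There is no surviving spouse, so the entire estate passes to Vidar's descendants per capita at each generation.
At generation 1 (Asgeir, Magnus, Hallvard, Gudrun, Njord) there are 5 shares of (1)/5 = 1/5 each.
Living: Hallvard, Gudrun, and Njord — each takes 1/5.
Deceased: Asgeir and Magnus. Their combined 2/5 is pooled and carried to generation 2.
At generation 2 (Tove, Sindre, Solveig, Kolbein) there are 4 shares of (2/5)/4 = 1/10 each.
Living: Sindre and Kolbein — each takes 1/10.
Deceased: Tove and Solveig. Their combined 1/5 is pooled and carried to generation 3.
At generation 3 (Ingeborg, Frida, Dagny) there are 3 shares of (1/5)/3 = 1/15 each.
Living: Ingeborg and Frida — each takes 1/15.
Deceased: Dagny. That 1/15 share is carried to generation 4.
At generation 4 (Trygve, Jorunn) there are 2 shares of (1/15)/2 = 1/30 each.
Living: Trygve and Jorunn — each takes 1/30.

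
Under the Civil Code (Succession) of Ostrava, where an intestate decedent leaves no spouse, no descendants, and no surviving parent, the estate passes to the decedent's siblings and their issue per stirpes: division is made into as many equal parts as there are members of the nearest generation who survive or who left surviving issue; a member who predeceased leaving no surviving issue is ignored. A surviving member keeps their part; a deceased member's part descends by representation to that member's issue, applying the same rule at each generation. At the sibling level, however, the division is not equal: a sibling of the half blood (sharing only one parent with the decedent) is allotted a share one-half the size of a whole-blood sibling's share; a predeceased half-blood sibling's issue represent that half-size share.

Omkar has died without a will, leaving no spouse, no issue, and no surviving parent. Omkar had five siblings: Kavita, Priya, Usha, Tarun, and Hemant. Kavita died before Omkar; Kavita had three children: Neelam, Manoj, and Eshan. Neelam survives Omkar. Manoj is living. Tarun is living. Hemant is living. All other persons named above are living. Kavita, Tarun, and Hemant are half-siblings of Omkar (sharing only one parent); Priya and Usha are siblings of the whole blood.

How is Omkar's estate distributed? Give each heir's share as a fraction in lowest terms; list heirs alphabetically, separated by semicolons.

No spouse, descendants, or parent survives, so the estate passes to Omkar's siblings per stirpes.
Half-blood siblings count for one-half the weight of whole-blood siblings at the initial division.
Dividing 1 in proportion to weights (total weight 7/2): Kavita (weight 1/2) → 1/7; Priya (weight 1) → 2/7; Usha (weight 1) → 2/7; Tarun (weight 1/2) → 1/7; Hemant (weight 1/2) → 1/7.
Kavita predeceased; the 1/7 allotted to Kavita's branch passes to Kavita's issue by representation.
The 1/7 is divided into 3 equal shares of 1/21 among Neelam, Manoj, Eshan.
Neelam is living and takes 1/21.
Manoj is living and takes 1/21.
Eshan is living and takes 1/21.
Priya is living and takes 2/7.
Usha is living and takes 2/7.
Tarun is living and takes 1/7.
Hemant is living and takes 1/7.

Eshan 1/21; Hemant 1/7; Manoj 1/21; Neelam 1/21; Priya 2/7; Tarun 1/7; Usha 2/7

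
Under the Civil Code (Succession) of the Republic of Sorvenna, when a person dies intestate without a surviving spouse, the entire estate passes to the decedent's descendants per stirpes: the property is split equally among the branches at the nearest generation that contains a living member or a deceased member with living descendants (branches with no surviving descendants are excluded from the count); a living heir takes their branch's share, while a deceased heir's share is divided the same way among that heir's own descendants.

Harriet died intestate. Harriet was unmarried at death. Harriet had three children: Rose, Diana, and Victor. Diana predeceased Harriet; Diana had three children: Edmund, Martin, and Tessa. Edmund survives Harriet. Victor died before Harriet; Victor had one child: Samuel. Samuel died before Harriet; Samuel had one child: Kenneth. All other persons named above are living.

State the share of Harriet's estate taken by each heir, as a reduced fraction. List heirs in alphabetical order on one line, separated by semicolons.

Edmund 1/9; Kenneth 1/3; Martin 1/9; Rose 1/3; Tessa 1/9

There is no surviving spouse, so the entire estate passes to Harriet's descendants per stirpes.
The estate is divided into 3 equal shares of 1/3 among Rose, Diana, Victor.
Rose is living and takes 1/3.
Diana predeceased; the 1/3 allotted to Diana's branch passes to Diana's issue by representation.
The 1/3 is divided into 3 equal shares of 1/9 among Edmund, Martin, Tessa.
Edmund is living and takes 1/9.
Martin is living and takes 1/9.
Tessa is living and takes 1/9.
Victor predeceased; the 1/3 allotted to Victor's branch passes to Victor's issue by representation.
Samuel's line is the sole branch at this level, so the full 1/3 passes to Samuel's issue by representation.
Kenneth is the sole taker at this level and receives the full 1/3.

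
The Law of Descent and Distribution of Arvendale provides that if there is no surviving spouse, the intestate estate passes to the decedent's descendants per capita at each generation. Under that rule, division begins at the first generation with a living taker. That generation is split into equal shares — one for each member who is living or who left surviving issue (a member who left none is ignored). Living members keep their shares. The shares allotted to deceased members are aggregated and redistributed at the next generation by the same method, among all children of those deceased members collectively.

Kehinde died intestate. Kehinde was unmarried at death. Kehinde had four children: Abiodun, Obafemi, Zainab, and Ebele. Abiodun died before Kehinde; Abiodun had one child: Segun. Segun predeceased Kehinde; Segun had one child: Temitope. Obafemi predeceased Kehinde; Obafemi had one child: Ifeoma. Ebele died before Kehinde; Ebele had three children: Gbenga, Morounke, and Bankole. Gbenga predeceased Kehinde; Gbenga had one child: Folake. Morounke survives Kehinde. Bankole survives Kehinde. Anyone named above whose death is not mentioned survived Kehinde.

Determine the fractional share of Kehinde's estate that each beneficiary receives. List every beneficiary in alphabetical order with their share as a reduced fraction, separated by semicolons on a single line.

Bankole 3/20; Folake 3/20; Ifeoma 3/20; Morounke 3/20; Temitope 3/20; Zainab 1/4

There is no surviving spouse, so the entire estate passes to Kehinde's descendants per capita at each generation.
At generation 1 (Abiodun, Obafemi, Zainab, Ebele) there are 4 shares of (1)/4 = 1/4 each.
Living: Zainab — each takes 1/4.
Deceased: Abiodun, Obafemi, and Ebele. Their combined 3/4 is pooled and carried to generation 2.
At generation 2 (Segun, Ifeoma, Gbenga, Morounke, Bankole) there are 5 shares of (3/4)/5 = 3/20 each.
Living: Ifeoma, Morounke, and Bankole — each takes 3/20.
Deceased: Segun and Gbenga. Their combined 3/10 is pooled and carried to generation 3.
At generation 3 (Temitope, Folake) there are 2 shares of (3/10)/2 = 3/20 each.
Living: Temitope and Folake — each takes 3/20.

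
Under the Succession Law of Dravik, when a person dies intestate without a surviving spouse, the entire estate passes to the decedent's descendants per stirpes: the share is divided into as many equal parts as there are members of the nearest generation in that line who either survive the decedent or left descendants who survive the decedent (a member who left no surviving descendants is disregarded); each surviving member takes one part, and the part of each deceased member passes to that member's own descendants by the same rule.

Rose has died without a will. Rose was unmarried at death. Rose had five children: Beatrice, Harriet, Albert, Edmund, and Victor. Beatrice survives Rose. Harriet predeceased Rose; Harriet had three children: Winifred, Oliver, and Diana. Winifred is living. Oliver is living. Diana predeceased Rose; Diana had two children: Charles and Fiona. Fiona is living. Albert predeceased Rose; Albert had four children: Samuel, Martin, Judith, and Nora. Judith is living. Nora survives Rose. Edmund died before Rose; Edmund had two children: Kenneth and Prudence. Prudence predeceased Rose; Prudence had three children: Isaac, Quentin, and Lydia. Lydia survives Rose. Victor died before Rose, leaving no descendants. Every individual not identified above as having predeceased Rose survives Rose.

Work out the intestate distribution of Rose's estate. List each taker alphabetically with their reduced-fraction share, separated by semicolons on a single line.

There is no surviving spouse, so the entire estate passes to Rose's descendants per stirpes.
Victor left no surviving issue, so that branch lapses and is disregarded.
The estate is divided into 4 equal shares of 1/4 among Beatrice, Harriet, Albert, Edmund.
Beatrice is living and takes 1/4.
Harriet predeceased; the 1/4 allotted to Harriet's branch passes to Harriet's issue by representation.
The 1/4 is divided into 3 equal shares of 1/12 among Winifred, Oliver, Diana.
Winifred is living and takes 1/12.
Oliver is living and takes 1/12.
Diana predeceased; the 1/12 allotted to Diana's branch passes to Diana's issue by representation.
The 1/12 is divided into 2 equal shares of 1/24 among Charles, Fiona.
Charles is living and takes 1/24.
Fiona is living and takes 1/24.
Albert predeceased; the 1/4 allotted to Albert's branch passes to Albert's issue by representation.
The 1/4 is divided into 4 equal shares of 1/16 among Samuel, Martin, Judith, Nora.
Samuel is living and takes 1/16.
Martin is living and takes 1/16.
Judith is living and takes 1/16.
Nora is living and takes 1/16.
Edmund predeceased; the 1/4 allotted to Edmund's branch passes to Edmund's issue by representation.
The 1/4 is divided into 2 equal shares of 1/8 among Kenneth, Prudence.
Kenneth is living and takes 1/8.
Prudence predeceased; the 1/8 allotted to Prudence's branch passes to Prudence's issue by representation.
The 1/8 is divided into 3 equal shares of 1/24 among Isaac, Quentin, Lydia.
Isaac is living and takes 1/24.
Quentin is living and takes 1/24.
Lydia is living and takes 1/24.

Beatrice 1/4; Charles 1/24; Fiona 1/24; Isaac 1/24; Judith 1/16; Kenneth 1/8; Lydia 1/24; Martin 1/16; Nora 1/16; Oliver 1/12; Quentin 1/24; Samuel 1/16; Winifred 1/12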